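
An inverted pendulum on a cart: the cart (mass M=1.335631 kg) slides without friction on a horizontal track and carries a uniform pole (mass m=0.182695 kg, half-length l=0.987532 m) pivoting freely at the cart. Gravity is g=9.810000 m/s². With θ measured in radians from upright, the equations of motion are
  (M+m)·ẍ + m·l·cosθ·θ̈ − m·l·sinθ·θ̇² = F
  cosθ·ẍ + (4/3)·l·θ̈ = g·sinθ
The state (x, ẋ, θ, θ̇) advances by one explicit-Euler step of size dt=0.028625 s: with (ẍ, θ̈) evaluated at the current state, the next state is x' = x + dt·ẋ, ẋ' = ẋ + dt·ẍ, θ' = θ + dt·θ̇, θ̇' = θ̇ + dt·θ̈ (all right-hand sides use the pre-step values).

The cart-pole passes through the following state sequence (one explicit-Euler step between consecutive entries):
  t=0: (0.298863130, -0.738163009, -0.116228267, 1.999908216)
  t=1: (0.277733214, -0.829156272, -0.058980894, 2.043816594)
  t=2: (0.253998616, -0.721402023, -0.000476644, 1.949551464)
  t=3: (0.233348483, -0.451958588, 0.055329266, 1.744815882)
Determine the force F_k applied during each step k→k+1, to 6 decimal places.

F_0 = -4.467901 N
F_1 = 5.166821 N
F_2 = 13.001730 N

step 0→1:
  ẍ = (ẋ'−ẋ)/dt = (-0.829156272−-0.738163009)/0.028625 = -3.178804
  θ̈ = (θ̇'−θ̇)/dt = (2.043816594−1.999908216)/0.028625 = 1.533917
  sinθ=-0.115967, cosθ=0.993253
  F = (M+m)·ẍ + m·l·cosθ·θ̈ − m·l·sinθ·θ̇² = -4.826461 + 0.274878 − -0.083682 = -4.467901
step 1→2:
  ẍ = (ẋ'−ẋ)/dt = (-0.721402023−-0.829156272)/0.028625 = 3.764341
  θ̈ = (θ̇'−θ̇)/dt = (1.949551464−2.043816594)/0.028625 = -3.293105
  sinθ=-0.058947, cosθ=0.998261
  F = (M+m)·ẍ + m·l·cosθ·θ̈ − m·l·sinθ·θ̇² = 5.715496 + -0.593100 − -0.044424 = 5.166821
step 2→3:
  ẍ = (ẋ'−ẋ)/dt = (-0.451958588−-0.721402023)/0.028625 = 9.412871
  θ̈ = (θ̇'−θ̇)/dt = (1.744815882−1.949551464)/0.028625 = -7.152335
  sinθ=-0.000477, cosθ=1.000000
  F = (M+m)·ẍ + m·l·cosθ·θ̈ − m·l·sinθ·θ̇² = 14.291807 + -1.290404 − -0.000327 = 13.001730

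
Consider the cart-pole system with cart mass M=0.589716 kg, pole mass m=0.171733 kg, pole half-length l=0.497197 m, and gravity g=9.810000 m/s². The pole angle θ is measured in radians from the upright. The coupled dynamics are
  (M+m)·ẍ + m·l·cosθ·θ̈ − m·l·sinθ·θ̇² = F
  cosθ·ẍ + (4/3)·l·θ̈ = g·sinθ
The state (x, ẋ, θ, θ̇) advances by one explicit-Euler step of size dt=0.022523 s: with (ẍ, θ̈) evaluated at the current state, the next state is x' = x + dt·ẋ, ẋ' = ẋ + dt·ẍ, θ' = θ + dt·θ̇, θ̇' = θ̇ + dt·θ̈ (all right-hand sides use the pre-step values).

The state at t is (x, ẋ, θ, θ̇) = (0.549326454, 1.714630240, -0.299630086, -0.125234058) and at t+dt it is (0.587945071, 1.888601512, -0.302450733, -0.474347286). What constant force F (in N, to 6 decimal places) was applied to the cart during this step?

F = 4.617422 N

ẍ = (ẋ'−ẋ)/dt = (1.888601512−1.714630240)/0.022523 = 7.724161
θ̈ = (θ̇'−θ̇)/dt = (-0.474347286−-0.125234058)/0.022523 = -15.500299
sinθ=-0.295167, cosθ=0.955446
F = (M+m)·ẍ + m·l·cosθ·θ̈ − m·l·sinθ·θ̇² = 5.881554 + -1.264528 − -0.000395 = 4.617422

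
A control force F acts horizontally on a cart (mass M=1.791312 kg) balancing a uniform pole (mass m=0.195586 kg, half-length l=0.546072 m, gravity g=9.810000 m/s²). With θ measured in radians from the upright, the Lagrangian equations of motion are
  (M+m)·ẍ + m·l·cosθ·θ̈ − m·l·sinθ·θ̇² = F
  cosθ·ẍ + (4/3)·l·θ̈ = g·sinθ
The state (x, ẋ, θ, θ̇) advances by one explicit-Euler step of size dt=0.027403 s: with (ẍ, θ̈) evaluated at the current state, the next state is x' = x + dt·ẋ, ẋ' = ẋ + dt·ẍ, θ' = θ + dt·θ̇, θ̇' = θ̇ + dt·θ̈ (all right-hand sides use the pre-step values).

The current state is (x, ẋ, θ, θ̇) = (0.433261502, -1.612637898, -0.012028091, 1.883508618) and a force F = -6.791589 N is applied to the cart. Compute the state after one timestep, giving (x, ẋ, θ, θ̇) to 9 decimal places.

(0.389070386, -1.713582106, 0.039585696, 2.017699098)

sinθ=-0.012027801, cosθ=0.999927663
temp = (F + m·l·θ̇²·sinθ)/(M+m) = (-6.791589 + -0.004557316)/1.986898 = -3.420480727
θ̈ = (g·sinθ − cosθ·temp)/(l·(4/3 − m·cos²θ/(M+m))) = 4.896926617
ẍ = temp − m·l·θ̈·cosθ/(M+m) = -3.683691876
Euler: x'=0.433261502+0.027403·-1.612637898=0.389070386, ẋ'=-1.612637898+0.027403·-3.683691876=-1.713582106
       θ'=-0.012028091+0.027403·1.883508618=0.039585696, θ̇'=1.883508618+0.027403·4.896926617=2.017699098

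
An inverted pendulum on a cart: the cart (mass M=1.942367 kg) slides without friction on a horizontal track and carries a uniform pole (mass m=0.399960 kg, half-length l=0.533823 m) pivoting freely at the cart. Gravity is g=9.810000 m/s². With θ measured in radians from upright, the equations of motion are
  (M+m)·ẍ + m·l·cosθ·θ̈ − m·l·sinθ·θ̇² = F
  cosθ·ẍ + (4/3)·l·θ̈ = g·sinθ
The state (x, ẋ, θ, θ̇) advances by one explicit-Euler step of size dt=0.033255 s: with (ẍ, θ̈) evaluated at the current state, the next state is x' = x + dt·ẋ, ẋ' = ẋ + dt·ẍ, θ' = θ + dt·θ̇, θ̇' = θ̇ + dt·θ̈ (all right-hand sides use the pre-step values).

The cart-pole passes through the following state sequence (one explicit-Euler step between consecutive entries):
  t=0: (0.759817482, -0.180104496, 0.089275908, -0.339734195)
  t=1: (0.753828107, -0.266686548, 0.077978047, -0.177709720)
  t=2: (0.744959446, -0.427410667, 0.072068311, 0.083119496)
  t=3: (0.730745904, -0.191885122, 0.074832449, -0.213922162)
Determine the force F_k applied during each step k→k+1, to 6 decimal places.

F_0 = -5.064526 N
F_1 = -9.651663 N
F_2 = 14.687061 N

step 0→1:
  ẍ = (ẋ'−ẋ)/dt = (-0.266686548−-0.180104496)/0.033255 = -2.603580
  θ̈ = (θ̇'−θ̇)/dt = (-0.177709720−-0.339734195)/0.033255 = 4.872184
  sinθ=0.089157, cosθ=0.996018
  F = (M+m)·ẍ + m·l·cosθ·θ̈ − m·l·sinθ·θ̇² = -6.098436 + 1.036107 − 0.002197 = -5.064526
step 1→2:
  ẍ = (ẋ'−ẋ)/dt = (-0.427410667−-0.266686548)/0.033255 = -4.833081
  θ̈ = (θ̇'−θ̇)/dt = (0.083119496−-0.177709720)/0.033255 = 7.843308
  sinθ=0.077899, cosθ=0.996961
  F = (M+m)·ẍ + m·l·cosθ·θ̈ − m·l·sinθ·θ̇² = -11.320657 + 1.669519 − 0.000525 = -9.651663
step 2→3:
  ẍ = (ẋ'−ẋ)/dt = (-0.191885122−-0.427410667)/0.033255 = 7.082410
  θ̈ = (θ̇'−θ̇)/dt = (-0.213922162−0.083119496)/0.033255 = -8.932241
  sinθ=0.072006, cosθ=0.997404
  F = (M+m)·ẍ + m·l·cosθ·θ̈ − m·l·sinθ·θ̇² = 16.589320 + -1.902153 − 0.000106 = 14.687061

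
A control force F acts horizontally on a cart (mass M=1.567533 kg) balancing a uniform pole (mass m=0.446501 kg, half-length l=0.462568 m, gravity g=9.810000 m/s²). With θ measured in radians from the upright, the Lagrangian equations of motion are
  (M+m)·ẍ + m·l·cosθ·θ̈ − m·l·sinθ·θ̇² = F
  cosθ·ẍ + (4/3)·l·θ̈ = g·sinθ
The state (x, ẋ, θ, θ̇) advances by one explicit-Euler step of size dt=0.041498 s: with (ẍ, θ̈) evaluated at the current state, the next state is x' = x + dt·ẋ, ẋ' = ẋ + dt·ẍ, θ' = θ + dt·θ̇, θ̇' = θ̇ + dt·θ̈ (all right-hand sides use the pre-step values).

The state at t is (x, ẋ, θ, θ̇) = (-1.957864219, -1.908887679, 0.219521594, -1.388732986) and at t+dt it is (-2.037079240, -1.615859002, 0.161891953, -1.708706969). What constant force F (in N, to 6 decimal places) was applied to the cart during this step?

F = 12.580598 N

ẍ = (ẋ'−ẋ)/dt = (-1.615859002−-1.908887679)/0.041498 = 7.061272
θ̈ = (θ̇'−θ̇)/dt = (-1.708706969−-1.388732986)/0.041498 = -7.710588
sinθ=0.217763, cosθ=0.976002
F = (M+m)·ẍ + m·l·cosθ·θ̈ − m·l·sinθ·θ̇² = 14.221642 + -1.554305 − 0.086740 = 12.580598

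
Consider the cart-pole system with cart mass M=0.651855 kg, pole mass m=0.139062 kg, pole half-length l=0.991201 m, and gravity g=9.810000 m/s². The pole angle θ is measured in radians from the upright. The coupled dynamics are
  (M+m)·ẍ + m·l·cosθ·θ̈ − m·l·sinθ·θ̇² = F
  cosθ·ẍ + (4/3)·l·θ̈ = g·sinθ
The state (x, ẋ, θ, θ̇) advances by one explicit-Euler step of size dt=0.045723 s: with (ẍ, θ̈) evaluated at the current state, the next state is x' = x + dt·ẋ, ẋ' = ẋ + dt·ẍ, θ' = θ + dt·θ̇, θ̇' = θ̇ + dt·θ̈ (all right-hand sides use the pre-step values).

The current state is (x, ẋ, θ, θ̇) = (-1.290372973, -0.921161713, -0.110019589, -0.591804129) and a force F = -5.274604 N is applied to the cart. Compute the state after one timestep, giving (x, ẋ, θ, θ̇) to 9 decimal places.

(-1.332491250, -1.264693103, -0.137078649, -0.370704625)

sinθ=-0.109797771, cosθ=0.993953947
temp = (F + m·l·θ̇²·sinθ)/(M+m) = (-5.274604 + -0.005300535)/0.790917 = -6.675674609
θ̈ = (g·sinθ − cosθ·temp)/(l·(4/3 − m·cos²θ/(M+m))) = 4.835629861
ẍ = temp − m·l·θ̈·cosθ/(M+m) = -7.513316919
Euler: x'=-1.290372973+0.045723·-0.921161713=-1.332491250, ẋ'=-0.921161713+0.045723·-7.513316919=-1.264693103
       θ'=-0.110019589+0.045723·-0.591804129=-0.137078649, θ̇'=-0.591804129+0.045723·4.835629861=-0.370704625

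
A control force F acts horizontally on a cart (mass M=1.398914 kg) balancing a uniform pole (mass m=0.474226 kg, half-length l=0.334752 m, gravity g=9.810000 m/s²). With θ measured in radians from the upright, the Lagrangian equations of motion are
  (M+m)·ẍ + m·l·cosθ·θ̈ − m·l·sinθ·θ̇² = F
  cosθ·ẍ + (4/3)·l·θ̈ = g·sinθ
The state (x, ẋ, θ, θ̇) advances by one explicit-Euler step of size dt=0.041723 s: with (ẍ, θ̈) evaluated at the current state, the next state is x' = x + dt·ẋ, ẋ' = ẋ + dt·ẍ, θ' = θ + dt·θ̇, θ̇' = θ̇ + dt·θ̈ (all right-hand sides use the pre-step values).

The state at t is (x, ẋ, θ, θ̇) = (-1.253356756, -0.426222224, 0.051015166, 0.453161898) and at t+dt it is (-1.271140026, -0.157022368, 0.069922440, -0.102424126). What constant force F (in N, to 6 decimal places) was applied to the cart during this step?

F = 9.972825 N

ẍ = (ẋ'−ẋ)/dt = (-0.157022368−-0.426222224)/0.041723 = 6.452073
θ̈ = (θ̇'−θ̇)/dt = (-0.102424126−0.453161898)/0.041723 = -13.316061
sinθ=0.050993, cosθ=0.998699
F = (M+m)·ẍ + m·l·cosθ·θ̈ − m·l·sinθ·θ̇² = 12.085637 + -2.111149 − 0.001662 = 9.972825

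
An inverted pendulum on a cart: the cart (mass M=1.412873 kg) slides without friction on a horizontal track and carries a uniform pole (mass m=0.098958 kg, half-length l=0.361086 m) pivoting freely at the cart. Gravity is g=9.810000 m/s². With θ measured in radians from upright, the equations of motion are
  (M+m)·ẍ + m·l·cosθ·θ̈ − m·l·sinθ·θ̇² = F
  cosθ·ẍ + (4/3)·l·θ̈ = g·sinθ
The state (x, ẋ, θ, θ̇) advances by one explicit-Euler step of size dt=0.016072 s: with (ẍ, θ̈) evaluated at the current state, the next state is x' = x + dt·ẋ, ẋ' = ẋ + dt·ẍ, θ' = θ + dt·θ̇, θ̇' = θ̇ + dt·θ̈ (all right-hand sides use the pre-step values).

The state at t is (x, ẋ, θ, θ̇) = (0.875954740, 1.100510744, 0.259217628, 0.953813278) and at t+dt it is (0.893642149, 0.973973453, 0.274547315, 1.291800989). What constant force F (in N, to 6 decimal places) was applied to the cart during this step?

ẍ = (ẋ'−ẋ)/dt = (0.973973453−1.100510744)/0.016072 = -7.873151
θ̈ = (θ̇'−θ̇)/dt = (1.291800989−0.953813278)/0.016072 = 21.029599
sinθ=0.256324, cosθ=0.966591
F = (M+m)·ẍ + m·l·cosθ·θ̈ − m·l·sinθ·θ̇² = -11.902874 + 0.726332 − 0.008333 = -11.184875

F = -11.184875 N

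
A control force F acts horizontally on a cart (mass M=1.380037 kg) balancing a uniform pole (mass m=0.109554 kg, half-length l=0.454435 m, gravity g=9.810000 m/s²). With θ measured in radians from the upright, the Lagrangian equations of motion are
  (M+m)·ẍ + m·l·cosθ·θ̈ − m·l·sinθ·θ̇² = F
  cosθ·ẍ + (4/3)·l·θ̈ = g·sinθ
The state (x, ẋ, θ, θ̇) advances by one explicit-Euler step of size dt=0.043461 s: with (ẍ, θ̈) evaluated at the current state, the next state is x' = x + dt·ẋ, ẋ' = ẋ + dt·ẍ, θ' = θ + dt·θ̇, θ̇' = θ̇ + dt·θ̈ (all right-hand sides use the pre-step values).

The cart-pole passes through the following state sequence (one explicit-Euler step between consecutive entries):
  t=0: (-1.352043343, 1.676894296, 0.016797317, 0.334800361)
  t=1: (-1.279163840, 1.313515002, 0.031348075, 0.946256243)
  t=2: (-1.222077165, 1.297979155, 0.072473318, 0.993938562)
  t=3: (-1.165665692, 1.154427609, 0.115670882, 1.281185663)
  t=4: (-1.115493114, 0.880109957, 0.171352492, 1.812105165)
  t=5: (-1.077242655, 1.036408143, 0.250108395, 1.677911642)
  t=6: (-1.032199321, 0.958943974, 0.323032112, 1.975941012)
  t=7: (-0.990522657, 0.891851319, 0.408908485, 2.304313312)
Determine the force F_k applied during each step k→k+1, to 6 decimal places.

step 0→1:
  ẍ = (ẋ'−ẋ)/dt = (1.313515002−1.676894296)/0.043461 = -8.361043
  θ̈ = (θ̇'−θ̇)/dt = (0.946256243−0.334800361)/0.043461 = 14.069071
  sinθ=0.016797, cosθ=0.999859
  F = (M+m)·ẍ + m·l·cosθ·θ̈ − m·l·sinθ·θ̇² = -12.454535 + 0.700332 − 0.000094 = -11.754296
step 1→2:
  ẍ = (ẋ'−ẋ)/dt = (1.297979155−1.313515002)/0.043461 = -0.357466
  θ̈ = (θ̇'−θ̇)/dt = (0.993938562−0.946256243)/0.043461 = 1.097129
  sinθ=0.031343, cosθ=0.999509
  F = (M+m)·ẍ + m·l·cosθ·θ̈ − m·l·sinθ·θ̇² = -0.532479 + 0.054594 − 0.001397 = -0.479282
step 2→3:
  ẍ = (ẋ'−ẋ)/dt = (1.154427609−1.297979155)/0.043461 = -3.302997
  θ̈ = (θ̇'−θ̇)/dt = (1.281185663−0.993938562)/0.043461 = 6.609307
  sinθ=0.072410, cosθ=0.997375
  F = (M+m)·ẍ + m·l·cosθ·θ̈ − m·l·sinθ·θ̇² = -4.920114 + 0.328182 − 0.003561 = -4.595494
step 3→4:
  ẍ = (ẋ'−ẋ)/dt = (0.880109957−1.154427609)/0.043461 = -6.311812
  θ̈ = (θ̇'−θ̇)/dt = (1.812105165−1.281185663)/0.043461 = 12.215998
  sinθ=0.115413, cosθ=0.993318
  F = (M+m)·ẍ + m·l·cosθ·θ̈ − m·l·sinθ·θ̇² = -9.402018 + 0.604111 − 0.009431 = -8.807338
step 4→5:
  ẍ = (ẋ'−ẋ)/dt = (1.036408143−0.880109957)/0.043461 = 3.596286
  θ̈ = (θ̇'−θ̇)/dt = (1.677911642−1.812105165)/0.043461 = -3.087677
  sinθ=0.170515, cosθ=0.985355
  F = (M+m)·ẍ + m·l·cosθ·θ̈ − m·l·sinθ·θ̇² = 5.356995 + -0.151469 − 0.027876 = 5.177650
step 5→6:
  ẍ = (ẋ'−ẋ)/dt = (0.958943974−1.036408143)/0.043461 = -1.782383
  θ̈ = (θ̇'−θ̇)/dt = (1.975941012−1.677911642)/0.043461 = 6.857398
  sinθ=0.247509, cosθ=0.968886
  F = (M+m)·ẍ + m·l·cosθ·θ̈ − m·l·sinθ·θ̇² = -2.655022 + 0.330774 − 0.034692 = -2.358940
step 6→7:
  ẍ = (ẋ'−ẋ)/dt = (0.891851319−0.958943974)/0.043461 = -1.543744
  θ̈ = (θ̇'−θ̇)/dt = (2.304313312−1.975941012)/0.043461 = 7.555562
  sinθ=0.317443, cosθ=0.948277
  F = (M+m)·ẍ + m·l·cosθ·θ̈ − m·l·sinθ·θ̇² = -2.299547 + 0.356699 − 0.061704 = -2.004552

F_0 = -11.754296 N
F_1 = -0.479282 N
F_2 = -4.595494 N
F_3 = -8.807338 N
F_4 = 5.177650 N
F_5 = -2.358940 N
F_6 = -2.004552 N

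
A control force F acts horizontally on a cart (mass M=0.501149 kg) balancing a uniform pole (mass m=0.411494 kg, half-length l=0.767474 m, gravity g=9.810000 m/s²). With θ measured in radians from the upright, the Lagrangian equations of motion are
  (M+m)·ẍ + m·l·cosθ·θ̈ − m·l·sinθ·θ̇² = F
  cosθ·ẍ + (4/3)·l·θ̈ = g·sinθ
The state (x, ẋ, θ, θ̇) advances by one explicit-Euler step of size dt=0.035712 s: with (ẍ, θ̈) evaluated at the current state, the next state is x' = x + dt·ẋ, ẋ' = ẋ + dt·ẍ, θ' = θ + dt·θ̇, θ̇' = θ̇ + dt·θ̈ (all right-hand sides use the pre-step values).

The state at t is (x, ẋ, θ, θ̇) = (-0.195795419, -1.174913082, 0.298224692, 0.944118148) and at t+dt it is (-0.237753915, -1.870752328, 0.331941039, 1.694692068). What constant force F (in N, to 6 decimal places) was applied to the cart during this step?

ẍ = (ẋ'−ẋ)/dt = (-1.870752328−-1.174913082)/0.035712 = -19.484746
θ̈ = (θ̇'−θ̇)/dt = (1.694692068−0.944118148)/0.035712 = 21.017415
sinθ=0.293824, cosθ=0.955860
F = (M+m)·ẍ + m·l·cosθ·θ̈ − m·l·sinθ·θ̇² = -17.782617 + 6.344547 − 0.082712 = -11.520782

F = -11.520782 N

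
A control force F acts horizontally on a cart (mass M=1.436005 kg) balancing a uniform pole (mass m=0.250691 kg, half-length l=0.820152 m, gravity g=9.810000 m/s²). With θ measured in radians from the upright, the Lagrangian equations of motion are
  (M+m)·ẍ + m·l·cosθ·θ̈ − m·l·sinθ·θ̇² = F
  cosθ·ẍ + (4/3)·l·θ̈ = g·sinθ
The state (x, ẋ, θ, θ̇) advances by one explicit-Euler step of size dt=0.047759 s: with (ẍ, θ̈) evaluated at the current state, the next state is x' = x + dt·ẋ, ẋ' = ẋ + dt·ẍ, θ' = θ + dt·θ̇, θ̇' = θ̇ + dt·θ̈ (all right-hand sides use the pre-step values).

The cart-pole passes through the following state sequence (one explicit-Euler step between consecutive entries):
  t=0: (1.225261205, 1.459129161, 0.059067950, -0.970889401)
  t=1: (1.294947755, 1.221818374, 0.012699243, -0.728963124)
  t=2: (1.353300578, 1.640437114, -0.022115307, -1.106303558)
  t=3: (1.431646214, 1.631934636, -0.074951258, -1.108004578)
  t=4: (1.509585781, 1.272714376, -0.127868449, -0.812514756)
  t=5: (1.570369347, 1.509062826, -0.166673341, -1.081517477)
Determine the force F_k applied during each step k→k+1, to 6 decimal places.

step 0→1:
  ẍ = (ẋ'−ẋ)/dt = (1.221818374−1.459129161)/0.047759 = -4.968923
  θ̈ = (θ̇'−θ̇)/dt = (-0.728963124−-0.970889401)/0.047759 = 5.065564
  sinθ=0.059034, cosθ=0.998256
  F = (M+m)·ẍ + m·l·cosθ·θ̈ − m·l·sinθ·θ̇² = -8.381062 + 1.039688 − 0.011441 = -7.352816
step 1→2:
  ẍ = (ẋ'−ẋ)/dt = (1.640437114−1.221818374)/0.047759 = 8.765233
  θ̈ = (θ̇'−θ̇)/dt = (-1.106303558−-0.728963124)/0.047759 = -7.900928
  sinθ=0.012699, cosθ=0.999919
  F = (M+m)·ẍ + m·l·cosθ·θ̈ − m·l·sinθ·θ̇² = 14.784283 + -1.624337 − 0.001387 = 13.158558
step 2→3:
  ẍ = (ẋ'−ẋ)/dt = (1.631934636−1.640437114)/0.047759 = -0.178029
  θ̈ = (θ̇'−θ̇)/dt = (-1.108004578−-1.106303558)/0.047759 = -0.035617
  sinθ=-0.022114, cosθ=0.999755
  F = (M+m)·ẍ + m·l·cosθ·θ̈ − m·l·sinθ·θ̇² = -0.300280 + -0.007321 − -0.005565 = -0.302037
step 3→4:
  ẍ = (ẋ'−ẋ)/dt = (1.272714376−1.631934636)/0.047759 = -7.521520
  θ̈ = (θ̇'−θ̇)/dt = (-0.812514756−-1.108004578)/0.047759 = 6.187102
  sinθ=-0.074881, cosθ=0.997192
  F = (M+m)·ẍ + m·l·cosθ·θ̈ − m·l·sinθ·θ̇² = -12.686517 + 1.268526 − -0.018901 = -11.399090
step 4→5:
  ẍ = (ẋ'−ẋ)/dt = (1.509062826−1.272714376)/0.047759 = 4.948773
  θ̈ = (θ̇'−θ̇)/dt = (-1.081517477−-0.812514756)/0.047759 = -5.632503
  sinθ=-0.127520, cosθ=0.991836
  F = (M+m)·ẍ + m·l·cosθ·θ̈ − m·l·sinθ·θ̇² = 8.347076 + -1.148615 − -0.017309 = 7.215770

F_0 = -7.352816 N
F_1 = 13.158558 N
F_2 = -0.302037 N
F_3 = -11.399090 N
F_4 = 7.215770 N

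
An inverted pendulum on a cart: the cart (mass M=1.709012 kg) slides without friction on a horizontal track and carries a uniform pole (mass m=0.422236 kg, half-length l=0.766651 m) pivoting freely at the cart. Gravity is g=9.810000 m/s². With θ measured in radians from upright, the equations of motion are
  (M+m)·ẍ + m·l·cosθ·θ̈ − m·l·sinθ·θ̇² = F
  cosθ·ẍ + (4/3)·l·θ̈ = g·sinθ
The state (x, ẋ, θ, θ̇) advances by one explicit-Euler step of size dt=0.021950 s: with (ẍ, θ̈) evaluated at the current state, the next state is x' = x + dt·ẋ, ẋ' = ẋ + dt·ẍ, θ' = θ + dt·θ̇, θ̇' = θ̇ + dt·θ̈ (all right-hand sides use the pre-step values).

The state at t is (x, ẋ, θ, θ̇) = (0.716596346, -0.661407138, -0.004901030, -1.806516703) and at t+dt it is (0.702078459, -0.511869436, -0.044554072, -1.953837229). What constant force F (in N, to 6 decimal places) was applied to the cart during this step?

ẍ = (ẋ'−ẋ)/dt = (-0.511869436−-0.661407138)/0.021950 = 6.812652
θ̈ = (θ̇'−θ̇)/dt = (-1.953837229−-1.806516703)/0.021950 = -6.711641
sinθ=-0.004901, cosθ=0.999988
F = (M+m)·ẍ + m·l·cosθ·θ̈ − m·l·sinθ·θ̇² = 14.519450 + -2.172584 − -0.005178 = 12.352044

F = 12.352044 N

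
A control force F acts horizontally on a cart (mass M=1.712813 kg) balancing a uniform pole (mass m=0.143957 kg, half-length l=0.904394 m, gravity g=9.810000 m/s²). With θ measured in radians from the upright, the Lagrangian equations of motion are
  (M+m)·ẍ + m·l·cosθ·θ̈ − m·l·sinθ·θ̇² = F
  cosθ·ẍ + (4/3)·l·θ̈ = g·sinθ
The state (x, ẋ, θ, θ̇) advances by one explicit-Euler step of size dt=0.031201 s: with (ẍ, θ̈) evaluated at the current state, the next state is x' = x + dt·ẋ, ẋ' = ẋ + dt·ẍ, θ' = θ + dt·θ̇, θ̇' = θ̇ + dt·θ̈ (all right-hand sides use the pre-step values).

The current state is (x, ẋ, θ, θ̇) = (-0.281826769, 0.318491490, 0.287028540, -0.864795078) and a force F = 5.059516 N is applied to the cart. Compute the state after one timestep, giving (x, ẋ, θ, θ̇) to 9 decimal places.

(-0.271889516, 0.403699365, 0.260046069, -0.860705964)

sinθ=0.283103584, cosθ=0.959089339
temp = (F + m·l·θ̇²·sinθ)/(M+m) = (5.059516 + 0.027565270)/1.856770 = 2.739747664
θ̈ = (g·sinθ − cosθ·temp)/(l·(4/3 − m·cos²θ/(M+m))) = 0.131057136
ẍ = temp − m·l·θ̈·cosθ/(M+m) = 2.730934089
Euler: x'=-0.281826769+0.031201·0.318491490=-0.271889516, ẋ'=0.318491490+0.031201·2.730934089=0.403699365
       θ'=0.287028540+0.031201·-0.864795078=0.260046069, θ̇'=-0.864795078+0.031201·0.131057136=-0.860705964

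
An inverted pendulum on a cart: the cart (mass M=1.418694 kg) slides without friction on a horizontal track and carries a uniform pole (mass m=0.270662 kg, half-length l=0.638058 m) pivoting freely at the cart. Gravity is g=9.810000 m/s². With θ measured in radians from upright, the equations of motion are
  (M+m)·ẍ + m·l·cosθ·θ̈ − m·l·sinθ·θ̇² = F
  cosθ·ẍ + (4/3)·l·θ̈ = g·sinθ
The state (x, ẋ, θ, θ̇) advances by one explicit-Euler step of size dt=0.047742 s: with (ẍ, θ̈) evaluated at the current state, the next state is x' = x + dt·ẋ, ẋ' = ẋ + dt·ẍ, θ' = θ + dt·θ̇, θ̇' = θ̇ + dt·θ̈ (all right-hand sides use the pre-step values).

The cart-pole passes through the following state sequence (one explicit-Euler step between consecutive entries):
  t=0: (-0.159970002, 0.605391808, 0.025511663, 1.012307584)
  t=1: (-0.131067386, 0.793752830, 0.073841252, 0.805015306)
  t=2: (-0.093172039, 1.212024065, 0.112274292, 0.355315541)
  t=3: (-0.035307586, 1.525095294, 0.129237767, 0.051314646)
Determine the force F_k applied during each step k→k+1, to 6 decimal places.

step 0→1:
  ẍ = (ẋ'−ẋ)/dt = (0.793752830−0.605391808)/0.047742 = 3.945394
  θ̈ = (θ̇'−θ̇)/dt = (0.805015306−1.012307584)/0.047742 = -4.341927
  sinθ=0.025509, cosθ=0.999675
  F = (M+m)·ẍ + m·l·cosθ·θ̈ − m·l·sinθ·θ̇² = 6.665176 + -0.749598 − 0.004514 = 5.911063
step 1→2:
  ẍ = (ẋ'−ẋ)/dt = (1.212024065−0.793752830)/0.047742 = 8.761075
  θ̈ = (θ̇'−θ̇)/dt = (0.355315541−0.805015306)/0.047742 = -9.419374
  sinθ=0.073774, cosθ=0.997275
  F = (M+m)·ẍ + m·l·cosθ·θ̈ − m·l·sinθ·θ̇² = 14.800574 + -1.622275 − 0.008257 = 13.170043
step 2→3:
  ẍ = (ẋ'−ẋ)/dt = (1.525095294−1.212024065)/0.047742 = 6.557564
  θ̈ = (θ̇'−θ̇)/dt = (0.051314646−0.355315541)/0.047742 = -6.367578
  sinθ=0.112039, cosθ=0.993704
  F = (M+m)·ẍ + m·l·cosθ·θ̈ − m·l·sinθ·θ̇² = 11.078060 + -1.092745 − 0.002443 = 9.982873

F_0 = 5.911063 N
F_1 = 13.170043 N
F_2 = 9.982873 N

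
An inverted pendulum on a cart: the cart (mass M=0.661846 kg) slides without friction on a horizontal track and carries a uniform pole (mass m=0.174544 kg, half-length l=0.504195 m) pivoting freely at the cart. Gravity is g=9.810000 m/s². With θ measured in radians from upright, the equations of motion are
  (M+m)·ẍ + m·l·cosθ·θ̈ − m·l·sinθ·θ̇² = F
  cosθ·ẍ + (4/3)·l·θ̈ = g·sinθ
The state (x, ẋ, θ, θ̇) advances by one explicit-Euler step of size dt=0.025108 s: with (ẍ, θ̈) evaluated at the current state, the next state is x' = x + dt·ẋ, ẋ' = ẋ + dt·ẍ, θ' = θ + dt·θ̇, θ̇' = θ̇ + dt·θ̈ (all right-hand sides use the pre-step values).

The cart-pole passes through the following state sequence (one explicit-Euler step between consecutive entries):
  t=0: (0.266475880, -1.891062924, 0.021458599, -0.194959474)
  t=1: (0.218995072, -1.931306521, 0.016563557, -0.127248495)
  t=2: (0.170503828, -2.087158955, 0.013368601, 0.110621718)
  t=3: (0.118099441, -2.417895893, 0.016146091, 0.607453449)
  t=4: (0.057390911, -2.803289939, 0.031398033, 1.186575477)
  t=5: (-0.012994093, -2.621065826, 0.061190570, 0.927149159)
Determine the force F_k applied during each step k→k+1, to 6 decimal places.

F_0 = -1.103380 N
F_1 = -4.358105 N
F_2 = -9.276169 N
F_3 = -10.809079 N
F_4 = 5.157456 N

step 0→1:
  ẍ = (ẋ'−ẋ)/dt = (-1.931306521−-1.891062924)/0.025108 = -1.602820
  θ̈ = (θ̇'−θ̇)/dt = (-0.127248495−-0.194959474)/0.025108 = 2.696789
  sinθ=0.021457, cosθ=0.999770
  F = (M+m)·ẍ + m·l·cosθ·θ̈ − m·l·sinθ·θ̇² = -1.340582 + 0.237274 − 0.000072 = -1.103380
step 1→2:
  ẍ = (ẋ'−ẋ)/dt = (-2.087158955−-1.931306521)/0.025108 = -6.207282
  θ̈ = (θ̇'−θ̇)/dt = (0.110621718−-0.127248495)/0.025108 = 9.473881
  sinθ=0.016563, cosθ=0.999863
  F = (M+m)·ẍ + m·l·cosθ·θ̈ − m·l·sinθ·θ̇² = -5.191708 + 0.833627 − 0.000024 = -4.358105
step 2→3:
  ẍ = (ẋ'−ẋ)/dt = (-2.417895893−-2.087158955)/0.025108 = -13.172572
  θ̈ = (θ̇'−θ̇)/dt = (0.607453449−0.110621718)/0.025108 = 19.787786
  sinθ=0.013368, cosθ=0.999911
  F = (M+m)·ẍ + m·l·cosθ·θ̈ − m·l·sinθ·θ̇² = -11.017408 + 1.741253 − 0.000014 = -9.276169
step 3→4:
  ẍ = (ẋ'−ẋ)/dt = (-2.803289939−-2.417895893)/0.025108 = -15.349452
  θ̈ = (θ̇'−θ̇)/dt = (1.186575477−0.607453449)/0.025108 = 23.065239
  sinθ=0.016145, cosθ=0.999870
  F = (M+m)·ẍ + m·l·cosθ·θ̈ − m·l·sinθ·θ̇² = -12.838128 + 2.029574 − 0.000524 = -10.809079
step 4→5:
  ẍ = (ẋ'−ẋ)/dt = (-2.621065826−-2.803289939)/0.025108 = 7.257612
  θ̈ = (θ̇'−θ̇)/dt = (0.927149159−1.186575477)/0.025108 = -10.332417
  sinθ=0.031393, cosθ=0.999507
  F = (M+m)·ẍ + m·l·cosθ·θ̈ − m·l·sinθ·θ̇² = 6.070194 + -0.908848 − 0.003890 = 5.157456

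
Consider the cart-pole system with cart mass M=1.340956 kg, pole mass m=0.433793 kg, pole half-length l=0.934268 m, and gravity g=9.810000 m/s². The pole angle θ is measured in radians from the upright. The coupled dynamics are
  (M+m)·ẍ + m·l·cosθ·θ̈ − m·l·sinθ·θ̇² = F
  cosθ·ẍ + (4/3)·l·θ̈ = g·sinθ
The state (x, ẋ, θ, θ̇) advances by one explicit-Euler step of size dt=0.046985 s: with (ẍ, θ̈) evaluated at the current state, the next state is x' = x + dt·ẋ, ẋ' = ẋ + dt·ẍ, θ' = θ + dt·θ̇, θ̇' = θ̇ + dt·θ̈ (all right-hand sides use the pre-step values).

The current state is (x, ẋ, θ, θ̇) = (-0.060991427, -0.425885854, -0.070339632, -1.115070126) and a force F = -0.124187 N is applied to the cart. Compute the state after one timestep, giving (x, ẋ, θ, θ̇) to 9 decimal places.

sinθ=-0.070281644, cosθ=0.997527188
temp = (F + m·l·θ̇²·sinθ)/(M+m) = (-0.124187 + -0.035416063)/1.774749 = -0.089929936
θ̈ = (g·sinθ − cosθ·temp)/(l·(4/3 − m·cos²θ/(M+m))) = -0.588884441
ẍ = temp − m·l·θ̈·cosθ/(M+m) = 0.044214263
Euler: x'=-0.060991427+0.046985·-0.425885854=-0.081001674, ẋ'=-0.425885854+0.046985·0.044214263=-0.423808447
       θ'=-0.070339632+0.046985·-1.115070126=-0.122731202, θ̇'=-1.115070126+0.046985·-0.588884441=-1.142738861

(-0.081001674, -0.423808447, -0.122731202, -1.142738861)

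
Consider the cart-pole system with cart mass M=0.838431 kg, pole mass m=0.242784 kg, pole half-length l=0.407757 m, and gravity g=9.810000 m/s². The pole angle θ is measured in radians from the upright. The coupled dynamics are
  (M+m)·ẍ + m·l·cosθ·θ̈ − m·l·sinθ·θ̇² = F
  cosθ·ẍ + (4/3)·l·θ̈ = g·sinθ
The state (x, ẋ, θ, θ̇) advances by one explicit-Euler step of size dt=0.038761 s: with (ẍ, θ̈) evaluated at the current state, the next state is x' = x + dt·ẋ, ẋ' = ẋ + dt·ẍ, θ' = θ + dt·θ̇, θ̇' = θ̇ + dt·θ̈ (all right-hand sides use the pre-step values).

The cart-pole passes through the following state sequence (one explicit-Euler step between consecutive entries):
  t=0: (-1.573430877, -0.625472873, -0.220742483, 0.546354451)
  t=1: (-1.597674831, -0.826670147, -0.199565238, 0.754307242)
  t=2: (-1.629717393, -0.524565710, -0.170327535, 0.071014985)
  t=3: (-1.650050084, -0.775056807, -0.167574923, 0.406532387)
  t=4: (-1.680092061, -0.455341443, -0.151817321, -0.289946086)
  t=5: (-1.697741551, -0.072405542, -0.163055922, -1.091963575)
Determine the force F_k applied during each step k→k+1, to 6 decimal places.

F_0 = -5.087577 N
F_1 = 6.727675 N
F_2 = -6.142693 N
F_3 = 7.167087 N
F_4 = 8.658209 N

step 0→1:
  ẍ = (ẋ'−ẋ)/dt = (-0.826670147−-0.625472873)/0.038761 = -5.190714
  θ̈ = (θ̇'−θ̇)/dt = (0.754307242−0.546354451)/0.038761 = 5.365001
  sinθ=-0.218954, cosθ=0.975735
  F = (M+m)·ẍ + m·l·cosθ·θ̈ − m·l·sinθ·θ̇² = -5.612278 + 0.518231 − -0.006470 = -5.087577
step 1→2:
  ẍ = (ẋ'−ẋ)/dt = (-0.524565710−-0.826670147)/0.038761 = 7.794031
  θ̈ = (θ̇'−θ̇)/dt = (0.071014985−0.754307242)/0.038761 = -17.628344
  sinθ=-0.198243, cosθ=0.980153
  F = (M+m)·ẍ + m·l·cosθ·θ̈ − m·l·sinθ·θ̇² = 8.427023 + -1.710515 − -0.011166 = 6.727675
step 2→3:
  ẍ = (ẋ'−ẋ)/dt = (-0.775056807−-0.524565710)/0.038761 = -6.462452
  θ̈ = (θ̇'−θ̇)/dt = (0.406532387−0.071014985)/0.038761 = 8.656056
  sinθ=-0.169505, cosθ=0.985529
  F = (M+m)·ẍ + m·l·cosθ·θ̈ − m·l·sinθ·θ̇² = -6.987300 + 0.844522 − -0.000085 = -6.142693
step 3→4:
  ẍ = (ẋ'−ẋ)/dt = (-0.455341443−-0.775056807)/0.038761 = 8.248378
  θ̈ = (θ̇'−θ̇)/dt = (-0.289946086−0.406532387)/0.038761 = -17.968537
  sinθ=-0.166792, cosθ=0.985992
  F = (M+m)·ẍ + m·l·cosθ·θ̈ − m·l·sinθ·θ̇² = 8.918270 + -1.753911 − -0.002729 = 7.167087
step 4→5:
  ẍ = (ẋ'−ẋ)/dt = (-0.072405542−-0.455341443)/0.038761 = 9.879412
  θ̈ = (θ̇'−θ̇)/dt = (-1.091963575−-0.289946086)/0.038761 = -20.691352
  sinθ=-0.151235, cosθ=0.988498
  F = (M+m)·ẍ + m·l·cosθ·θ̈ − m·l·sinθ·θ̇² = 10.681769 + -2.024818 − -0.001259 = 8.658209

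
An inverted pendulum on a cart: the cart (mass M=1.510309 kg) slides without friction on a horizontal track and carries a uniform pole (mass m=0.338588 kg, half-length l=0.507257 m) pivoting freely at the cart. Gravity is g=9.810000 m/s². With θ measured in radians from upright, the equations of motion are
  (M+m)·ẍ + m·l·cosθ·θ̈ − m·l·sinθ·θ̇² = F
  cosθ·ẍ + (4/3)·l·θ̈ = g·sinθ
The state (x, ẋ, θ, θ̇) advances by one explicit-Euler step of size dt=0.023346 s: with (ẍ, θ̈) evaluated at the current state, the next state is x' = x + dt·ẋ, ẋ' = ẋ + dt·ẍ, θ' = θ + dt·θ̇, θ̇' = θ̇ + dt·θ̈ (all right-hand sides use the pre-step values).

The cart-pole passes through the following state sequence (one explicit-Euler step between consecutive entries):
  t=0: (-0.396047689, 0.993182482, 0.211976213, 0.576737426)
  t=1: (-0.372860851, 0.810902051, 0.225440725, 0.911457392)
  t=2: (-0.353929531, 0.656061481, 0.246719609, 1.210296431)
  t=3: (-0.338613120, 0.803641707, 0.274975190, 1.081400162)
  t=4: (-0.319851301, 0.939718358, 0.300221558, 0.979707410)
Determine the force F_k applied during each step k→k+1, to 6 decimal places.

step 0→1:
  ẍ = (ẋ'−ẋ)/dt = (0.810902051−0.993182482)/0.023346 = -7.807780
  θ̈ = (θ̇'−θ̇)/dt = (0.911457392−0.576737426)/0.023346 = 14.337358
  sinθ=0.210392, cosθ=0.977617
  F = (M+m)·ẍ + m·l·cosθ·θ̈ − m·l·sinθ·θ̇² = -14.435781 + 2.407340 − 0.012019 = -12.040460
step 1→2:
  ẍ = (ẋ'−ẋ)/dt = (0.656061481−0.810902051)/0.023346 = -6.632424
  θ̈ = (θ̇'−θ̇)/dt = (1.210296431−0.911457392)/0.023346 = 12.800439
  sinθ=0.223536, cosθ=0.974696
  F = (M+m)·ẍ + m·l·cosθ·θ̈ − m·l·sinθ·θ̇² = -12.262669 + 2.142859 − 0.031895 = -10.151705
step 2→3:
  ẍ = (ẋ'−ẋ)/dt = (0.803641707−0.656061481)/0.023346 = 6.321435
  θ̈ = (θ̇'−θ̇)/dt = (1.081400162−1.210296431)/0.023346 = -5.521129
  sinθ=0.244224, cosθ=0.969719
  F = (M+m)·ẍ + m·l·cosθ·θ̈ − m·l·sinθ·θ̇² = 11.687683 + -0.919546 − 0.061443 = 10.706694
step 3→4:
  ẍ = (ẋ'−ẋ)/dt = (0.939718358−0.803641707)/0.023346 = 5.828692
  θ̈ = (θ̇'−θ̇)/dt = (0.979707410−1.081400162)/0.023346 = -4.355896
  sinθ=0.271523, cosθ=0.962432
  F = (M+m)·ẍ + m·l·cosθ·θ̈ − m·l·sinθ·θ̇² = 10.776652 + -0.720024 − 0.054535 = 10.002092

F_0 = -12.040460 N
F_1 = -10.151705 N
F_2 = 10.706694 N
F_3 = 10.002092 N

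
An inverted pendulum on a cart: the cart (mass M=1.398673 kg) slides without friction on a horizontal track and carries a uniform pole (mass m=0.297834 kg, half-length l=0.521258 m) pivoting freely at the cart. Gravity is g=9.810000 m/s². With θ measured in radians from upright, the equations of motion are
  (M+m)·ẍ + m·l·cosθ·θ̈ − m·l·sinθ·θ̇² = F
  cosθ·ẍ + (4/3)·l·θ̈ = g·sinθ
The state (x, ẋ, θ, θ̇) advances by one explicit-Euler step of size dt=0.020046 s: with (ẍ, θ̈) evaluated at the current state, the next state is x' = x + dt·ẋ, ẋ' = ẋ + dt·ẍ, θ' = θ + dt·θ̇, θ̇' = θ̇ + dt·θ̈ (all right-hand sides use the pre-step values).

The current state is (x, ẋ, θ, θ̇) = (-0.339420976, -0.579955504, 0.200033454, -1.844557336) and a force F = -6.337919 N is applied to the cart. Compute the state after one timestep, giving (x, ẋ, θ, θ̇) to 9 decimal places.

sinθ=0.198702118, cosθ=0.980059931
temp = (F + m·l·θ̇²·sinθ)/(M+m) = (-6.337919 + 0.104957583)/1.696507 = -3.673996875
θ̈ = (g·sinθ − cosθ·temp)/(l·(4/3 − m·cos²θ/(M+m))) = 9.141631878
ẍ = temp − m·l·θ̈·cosθ/(M+m) = -4.493872008
Euler: x'=-0.339420976+0.020046·-0.579955504=-0.351046764, ẋ'=-0.579955504+0.020046·-4.493872008=-0.670039662
       θ'=0.200033454+0.020046·-1.844557336=0.163057458, θ̇'=-1.844557336+0.020046·9.141631878=-1.661304183

(-0.351046764, -0.670039662, 0.163057458, -1.661304183)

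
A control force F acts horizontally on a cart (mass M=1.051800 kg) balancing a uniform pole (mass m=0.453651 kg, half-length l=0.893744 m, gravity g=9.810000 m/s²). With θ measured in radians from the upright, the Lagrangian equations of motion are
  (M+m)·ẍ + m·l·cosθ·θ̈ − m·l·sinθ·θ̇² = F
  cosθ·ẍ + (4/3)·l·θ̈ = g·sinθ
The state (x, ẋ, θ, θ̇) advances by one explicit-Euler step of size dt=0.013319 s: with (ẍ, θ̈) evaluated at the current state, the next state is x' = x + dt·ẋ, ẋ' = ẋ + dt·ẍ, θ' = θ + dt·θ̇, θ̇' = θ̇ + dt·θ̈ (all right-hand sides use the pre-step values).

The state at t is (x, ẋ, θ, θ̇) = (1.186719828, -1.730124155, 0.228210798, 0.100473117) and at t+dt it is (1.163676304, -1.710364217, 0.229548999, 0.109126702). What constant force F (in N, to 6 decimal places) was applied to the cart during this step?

F = 2.489143 N

ẍ = (ẋ'−ẋ)/dt = (-1.710364217−-1.730124155)/0.013319 = 1.483590
θ̈ = (θ̇'−θ̇)/dt = (0.109126702−0.100473117)/0.013319 = 0.649717
sinθ=0.226235, cosθ=0.974073
F = (M+m)·ẍ + m·l·cosθ·θ̈ − m·l·sinθ·θ̇² = 2.233472 + 0.256597 − 0.000926 = 2.489143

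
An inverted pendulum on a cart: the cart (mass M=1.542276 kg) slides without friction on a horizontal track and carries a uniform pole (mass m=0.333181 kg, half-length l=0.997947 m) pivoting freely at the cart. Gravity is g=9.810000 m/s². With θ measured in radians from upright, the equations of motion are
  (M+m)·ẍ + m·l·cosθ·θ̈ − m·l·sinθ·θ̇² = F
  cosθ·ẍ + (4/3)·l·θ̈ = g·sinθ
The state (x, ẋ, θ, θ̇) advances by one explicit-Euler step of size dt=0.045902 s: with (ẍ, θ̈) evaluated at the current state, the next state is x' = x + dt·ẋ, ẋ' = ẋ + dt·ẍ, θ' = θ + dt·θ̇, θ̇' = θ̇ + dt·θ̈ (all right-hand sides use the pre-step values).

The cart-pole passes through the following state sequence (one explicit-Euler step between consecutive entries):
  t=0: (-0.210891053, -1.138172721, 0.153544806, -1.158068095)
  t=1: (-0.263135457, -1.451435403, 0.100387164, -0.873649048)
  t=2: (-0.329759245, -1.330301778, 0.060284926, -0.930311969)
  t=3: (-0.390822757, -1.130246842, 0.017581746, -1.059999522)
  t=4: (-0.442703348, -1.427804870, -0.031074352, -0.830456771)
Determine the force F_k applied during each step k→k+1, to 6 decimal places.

F_0 = -10.831452 N
F_1 = 4.515447 N
F_2 = 7.218775 N
F_3 = -10.501684 N

step 0→1:
  ẍ = (ẋ'−ẋ)/dt = (-1.451435403−-1.138172721)/0.045902 = -6.824598
  θ̈ = (θ̇'−θ̇)/dt = (-0.873649048−-1.158068095)/0.045902 = 6.196223
  sinθ=0.152942, cosθ=0.988235
  F = (M+m)·ẍ + m·l·cosθ·θ̈ − m·l·sinθ·θ̇² = -12.799239 + 2.035987 − 0.068200 = -10.831452
step 1→2:
  ẍ = (ẋ'−ẋ)/dt = (-1.330301778−-1.451435403)/0.045902 = 2.638962
  θ̈ = (θ̇'−θ̇)/dt = (-0.930311969−-0.873649048)/0.045902 = -1.234433
  sinθ=0.100219, cosθ=0.994965
  F = (M+m)·ẍ + m·l·cosθ·θ̈ − m·l·sinθ·θ̇² = 4.949259 + -0.408379 − 0.025434 = 4.515447
step 2→3:
  ẍ = (ẋ'−ẋ)/dt = (-1.130246842−-1.330301778)/0.045902 = 4.358305
  θ̈ = (θ̇'−θ̇)/dt = (-1.059999522−-0.930311969)/0.045902 = -2.825314
  sinθ=0.060248, cosθ=0.998183
  F = (M+m)·ẍ + m·l·cosθ·θ̈ − m·l·sinθ·θ̇² = 8.173814 + -0.937702 − 0.017338 = 7.218775
step 3→4:
  ẍ = (ẋ'−ẋ)/dt = (-1.427804870−-1.130246842)/0.045902 = -6.482463
  θ̈ = (θ̇'−θ̇)/dt = (-0.830456771−-1.059999522)/0.045902 = 5.000714
  sinθ=0.017581, cosθ=0.999845
  F = (M+m)·ẍ + m·l·cosθ·θ̈ − m·l·sinθ·θ̇² = -12.157581 + 1.662465 − 0.006568 = -10.501684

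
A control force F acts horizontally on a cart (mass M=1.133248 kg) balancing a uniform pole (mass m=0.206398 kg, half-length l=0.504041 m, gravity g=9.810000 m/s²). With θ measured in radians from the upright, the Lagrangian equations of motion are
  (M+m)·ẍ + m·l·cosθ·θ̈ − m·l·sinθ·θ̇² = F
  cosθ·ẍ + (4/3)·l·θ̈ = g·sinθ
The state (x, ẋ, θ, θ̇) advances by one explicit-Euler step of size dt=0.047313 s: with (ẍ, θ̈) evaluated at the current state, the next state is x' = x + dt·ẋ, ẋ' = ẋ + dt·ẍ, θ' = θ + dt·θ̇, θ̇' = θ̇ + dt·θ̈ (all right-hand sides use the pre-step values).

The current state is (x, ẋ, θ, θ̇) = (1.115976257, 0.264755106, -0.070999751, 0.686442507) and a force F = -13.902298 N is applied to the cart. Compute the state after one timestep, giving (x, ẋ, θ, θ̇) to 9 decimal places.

(1.128502615, -0.285873496, -0.038522097, 1.454706130)

sinθ=-0.070940115, cosθ=0.997480576
temp = (F + m·l·θ̇²·sinθ)/(M+m) = (-13.902298 + -0.003477536)/1.339646 = -10.380186658
θ̈ = (g·sinθ − cosθ·temp)/(l·(4/3 − m·cos²θ/(M+m))) = 16.237897050
ẍ = temp − m·l·θ̈·cosθ/(M+m) = -11.637998064
Euler: x'=1.115976257+0.047313·0.264755106=1.128502615, ẋ'=0.264755106+0.047313·-11.637998064=-0.285873496
       θ'=-0.070999751+0.047313·0.686442507=-0.038522097, θ̇'=0.686442507+0.047313·16.237897050=1.454706130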